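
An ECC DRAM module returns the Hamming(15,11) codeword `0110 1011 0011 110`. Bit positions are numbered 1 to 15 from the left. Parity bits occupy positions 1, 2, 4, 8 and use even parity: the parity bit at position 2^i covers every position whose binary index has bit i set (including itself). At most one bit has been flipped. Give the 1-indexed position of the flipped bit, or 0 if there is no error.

15

s1: b1⊕b3⊕b5⊕b7⊕b9⊕b11⊕b13⊕b15 = 0⊕1⊕1⊕1⊕0⊕1⊕1⊕0 = 1
s2: b2⊕b3⊕b6⊕b7⊕b10⊕b11⊕b14⊕b15 = 1⊕1⊕0⊕1⊕0⊕1⊕1⊕0 = 1
s4: b4⊕b5⊕b6⊕b7⊕b12⊕b13⊕b14⊕b15 = 0⊕1⊕0⊕1⊕1⊕1⊕1⊕0 = 1
s8: b8⊕b9⊕b10⊕b11⊕b12⊕b13⊕b14⊕b15 = 1⊕0⊕0⊕1⊕1⊕1⊕1⊕0 = 1
Syndrome (s8...s1) = 1111 → position 15.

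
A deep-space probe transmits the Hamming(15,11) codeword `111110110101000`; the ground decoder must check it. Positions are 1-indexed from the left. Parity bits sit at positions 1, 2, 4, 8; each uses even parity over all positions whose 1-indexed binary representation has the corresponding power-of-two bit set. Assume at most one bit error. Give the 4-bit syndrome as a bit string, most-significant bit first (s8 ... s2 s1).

1000

s1: b1⊕b3⊕b5⊕b7⊕b9⊕b11⊕b13⊕b15 = 1⊕1⊕1⊕1⊕0⊕0⊕0⊕0 = 0
s2: b2⊕b3⊕b6⊕b7⊕b10⊕b11⊕b14⊕b15 = 1⊕1⊕0⊕1⊕1⊕0⊕0⊕0 = 0
s4: b4⊕b5⊕b6⊕b7⊕b12⊕b13⊕b14⊕b15 = 1⊕1⊕0⊕1⊕1⊕0⊕0⊕0 = 0
s8: b8⊕b9⊕b10⊕b11⊕b12⊕b13⊕b14⊕b15 = 1⊕0⊕1⊕0⊕1⊕0⊕0⊕0 = 1
Syndrome (s8...s1) = 1000 → position 8.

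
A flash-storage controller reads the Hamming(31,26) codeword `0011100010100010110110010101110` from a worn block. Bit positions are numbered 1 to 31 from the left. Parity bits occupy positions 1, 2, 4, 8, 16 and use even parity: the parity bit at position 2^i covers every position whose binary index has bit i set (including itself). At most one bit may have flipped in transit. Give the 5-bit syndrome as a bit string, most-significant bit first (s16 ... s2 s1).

s1: b1⊕b3⊕b5⊕b7⊕b9⊕b11⊕b13⊕b15⊕b17⊕b19⊕b21⊕b23⊕b25⊕b27⊕b29⊕b31 = 0⊕1⊕1⊕0⊕1⊕1⊕0⊕1⊕1⊕0⊕1⊕0⊕0⊕0⊕1⊕0 = 0
s2: b2⊕b3⊕b6⊕b7⊕b10⊕b11⊕b14⊕b15⊕b18⊕b19⊕b22⊕b23⊕b26⊕b27⊕b30⊕b31 = 0⊕1⊕0⊕0⊕0⊕1⊕0⊕1⊕1⊕0⊕0⊕0⊕1⊕0⊕1⊕0 = 0
s4: b4⊕b5⊕b6⊕b7⊕b12⊕b13⊕b14⊕b15⊕b20⊕b21⊕b22⊕b23⊕b28⊕b29⊕b30⊕b31 = 1⊕1⊕0⊕0⊕0⊕0⊕0⊕1⊕1⊕1⊕0⊕0⊕1⊕1⊕1⊕0 = 0
s8: b8⊕b9⊕b10⊕b11⊕b12⊕b13⊕b14⊕b15⊕b24⊕b25⊕b26⊕b27⊕b28⊕b29⊕b30⊕b31 = 0⊕1⊕0⊕1⊕0⊕0⊕0⊕1⊕1⊕0⊕1⊕0⊕1⊕1⊕1⊕0 = 0
s16: b16⊕b17⊕b18⊕b19⊕b20⊕b21⊕b22⊕b23⊕b24⊕b25⊕b26⊕b27⊕b28⊕b29⊕b30⊕b31 = 0⊕1⊕1⊕0⊕1⊕1⊕0⊕0⊕1⊕0⊕1⊕0⊕1⊕1⊕1⊕0 = 1
Syndrome (s16...s1) = 10000 → position 16.

10000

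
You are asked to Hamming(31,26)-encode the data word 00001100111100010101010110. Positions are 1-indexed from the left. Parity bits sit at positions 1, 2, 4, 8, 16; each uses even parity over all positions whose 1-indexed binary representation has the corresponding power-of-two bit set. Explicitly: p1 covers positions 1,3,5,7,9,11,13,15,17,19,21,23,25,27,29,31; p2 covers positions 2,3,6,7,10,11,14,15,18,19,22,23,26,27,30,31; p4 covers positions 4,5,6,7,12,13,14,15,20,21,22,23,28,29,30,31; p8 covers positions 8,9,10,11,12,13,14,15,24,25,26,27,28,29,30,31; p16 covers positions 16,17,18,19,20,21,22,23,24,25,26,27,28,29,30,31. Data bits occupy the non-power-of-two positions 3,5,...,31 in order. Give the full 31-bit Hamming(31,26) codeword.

1001000111001111100010101010110

Place data bits at non-power-of-two positions: b3=0, b5=0, b6=0, b7=0, b9=1, b10=1, b11=0, b12=0, b13=1, b14=1, b15=1, b17=1, b18=0, b19=0, b20=0, b21=1, b22=0, b23=1, b24=0, b25=1, b26=0, b27=1, b28=0, b29=1, b30=1, b31=0.
p1 = XOR of data positions {3,5,7,9,11,13,15,17,19,21,23,25,27,29,31} = 0⊕0⊕0⊕1⊕0⊕1⊕1⊕1⊕0⊕1⊕1⊕1⊕1⊕1⊕0 = 1
p2 = XOR of data positions {3,6,7,10,11,14,15,18,19,22,23,26,27,30,31} = 0⊕0⊕0⊕1⊕0⊕1⊕1⊕0⊕0⊕0⊕1⊕0⊕1⊕1⊕0 = 0
p4 = XOR of data positions {5,6,7,12,13,14,15,20,21,22,23,28,29,30,31} = 0⊕0⊕0⊕0⊕1⊕1⊕1⊕0⊕1⊕0⊕1⊕0⊕1⊕1⊕0 = 1
p8 = XOR of data positions {9,10,11,12,13,14,15,24,25,26,27,28,29,30,31} = 1⊕1⊕0⊕0⊕1⊕1⊕1⊕0⊕1⊕0⊕1⊕0⊕1⊕1⊕0 = 1
p16 = XOR of data positions {17,18,19,20,21,22,23,24,25,26,27,28,29,30,31} = 1⊕0⊕0⊕0⊕1⊕0⊕1⊕0⊕1⊕0⊕1⊕0⊕1⊕1⊕0 = 1
Codeword b1..b31 = 1001000111001111100010101010110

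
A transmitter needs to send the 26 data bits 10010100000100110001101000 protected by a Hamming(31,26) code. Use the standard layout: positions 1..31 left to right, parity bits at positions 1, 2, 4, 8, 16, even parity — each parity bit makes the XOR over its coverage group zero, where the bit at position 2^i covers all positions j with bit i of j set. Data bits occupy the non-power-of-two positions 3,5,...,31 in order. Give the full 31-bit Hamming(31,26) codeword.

1010001001000000100110001101000

Place data bits at non-power-of-two positions: b3=1, b5=0, b6=0, b7=1, b9=0, b10=1, b11=0, b12=0, b13=0, b14=0, b15=0, b17=1, b18=0, b19=0, b20=1, b21=1, b22=0, b23=0, b24=0, b25=1, b26=1, b27=0, b28=1, b29=0, b30=0, b31=0.
p1 = XOR of data positions {3,5,7,9,11,13,15,17,19,21,23,25,27,29,31} = 1⊕0⊕1⊕0⊕0⊕0⊕0⊕1⊕0⊕1⊕0⊕1⊕0⊕0⊕0 = 1
p2 = XOR of data positions {3,6,7,10,11,14,15,18,19,22,23,26,27,30,31} = 1⊕0⊕1⊕1⊕0⊕0⊕0⊕0⊕0⊕0⊕0⊕1⊕0⊕0⊕0 = 0
p4 = XOR of data positions {5,6,7,12,13,14,15,20,21,22,23,28,29,30,31} = 0⊕0⊕1⊕0⊕0⊕0⊕0⊕1⊕1⊕0⊕0⊕1⊕0⊕0⊕0 = 0
p8 = XOR of data positions {9,10,11,12,13,14,15,24,25,26,27,28,29,30,31} = 0⊕1⊕0⊕0⊕0⊕0⊕0⊕0⊕1⊕1⊕0⊕1⊕0⊕0⊕0 = 0
p16 = XOR of data positions {17,18,19,20,21,22,23,24,25,26,27,28,29,30,31} = 1⊕0⊕0⊕1⊕1⊕0⊕0⊕0⊕1⊕1⊕0⊕1⊕0⊕0⊕0 = 0
Codeword b1..b31 = 1010001001000000100110001101000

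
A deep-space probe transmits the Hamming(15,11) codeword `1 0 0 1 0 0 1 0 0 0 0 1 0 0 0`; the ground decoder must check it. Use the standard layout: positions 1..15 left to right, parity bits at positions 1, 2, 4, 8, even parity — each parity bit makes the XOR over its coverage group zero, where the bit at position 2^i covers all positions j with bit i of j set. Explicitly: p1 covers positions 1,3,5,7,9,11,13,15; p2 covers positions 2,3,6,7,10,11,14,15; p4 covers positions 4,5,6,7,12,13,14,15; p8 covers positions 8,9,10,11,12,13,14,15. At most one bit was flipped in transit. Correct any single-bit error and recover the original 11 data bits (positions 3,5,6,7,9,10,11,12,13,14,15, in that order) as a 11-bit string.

s1: b1⊕b3⊕b5⊕b7⊕b9⊕b11⊕b13⊕b15 = 1⊕0⊕0⊕1⊕0⊕0⊕0⊕0 = 0
s2: b2⊕b3⊕b6⊕b7⊕b10⊕b11⊕b14⊕b15 = 0⊕0⊕0⊕1⊕0⊕0⊕0⊕0 = 1
s4: b4⊕b5⊕b6⊕b7⊕b12⊕b13⊕b14⊕b15 = 1⊕0⊕0⊕1⊕1⊕0⊕0⊕0 = 1
s8: b8⊕b9⊕b10⊕b11⊕b12⊕b13⊕b14⊕b15 = 0⊕0⊕0⊕0⊕1⊕0⊕0⊕0 = 1
Syndrome (s8...s1) = 1110 → position 14.
Flip bit 14: corrected codeword = 100100100001010
Data bits at positions 3,5,6,7,9,10,11,12,13,14,15: 00010001010

00010001010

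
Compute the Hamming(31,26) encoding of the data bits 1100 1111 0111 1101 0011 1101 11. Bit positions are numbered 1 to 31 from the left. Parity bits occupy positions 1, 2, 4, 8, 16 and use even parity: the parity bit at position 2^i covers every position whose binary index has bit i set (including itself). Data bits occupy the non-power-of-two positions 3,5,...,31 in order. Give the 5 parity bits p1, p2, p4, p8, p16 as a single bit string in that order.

01011

Place data bits at non-power-of-two positions: b3=1, b5=1, b6=0, b7=0, b9=1, b10=1, b11=1, b12=1, b13=0, b14=1, b15=1, b17=1, b18=1, b19=1, b20=0, b21=1, b22=0, b23=0, b24=1, b25=1, b26=1, b27=1, b28=0, b29=1, b30=1, b31=1.
p1 = XOR of data positions {3,5,7,9,11,13,15,17,19,21,23,25,27,29,31} = 1⊕1⊕0⊕1⊕1⊕0⊕1⊕1⊕1⊕1⊕0⊕1⊕1⊕1⊕1 = 0
p2 = XOR of data positions {3,6,7,10,11,14,15,18,19,22,23,26,27,30,31} = 1⊕0⊕0⊕1⊕1⊕1⊕1⊕1⊕1⊕0⊕0⊕1⊕1⊕1⊕1 = 1
p4 = XOR of data positions {5,6,7,12,13,14,15,20,21,22,23,28,29,30,31} = 1⊕0⊕0⊕1⊕0⊕1⊕1⊕0⊕1⊕0⊕0⊕0⊕1⊕1⊕1 = 0
p8 = XOR of data positions {9,10,11,12,13,14,15,24,25,26,27,28,29,30,31} = 1⊕1⊕1⊕1⊕0⊕1⊕1⊕1⊕1⊕1⊕1⊕0⊕1⊕1⊕1 = 1
p16 = XOR of data positions {17,18,19,20,21,22,23,24,25,26,27,28,29,30,31} = 1⊕1⊕1⊕0⊕1⊕0⊕0⊕1⊕1⊕1⊕1⊕0⊕1⊕1⊕1 = 1
Parity bits p1,p2,p4,p8,p16 = 01011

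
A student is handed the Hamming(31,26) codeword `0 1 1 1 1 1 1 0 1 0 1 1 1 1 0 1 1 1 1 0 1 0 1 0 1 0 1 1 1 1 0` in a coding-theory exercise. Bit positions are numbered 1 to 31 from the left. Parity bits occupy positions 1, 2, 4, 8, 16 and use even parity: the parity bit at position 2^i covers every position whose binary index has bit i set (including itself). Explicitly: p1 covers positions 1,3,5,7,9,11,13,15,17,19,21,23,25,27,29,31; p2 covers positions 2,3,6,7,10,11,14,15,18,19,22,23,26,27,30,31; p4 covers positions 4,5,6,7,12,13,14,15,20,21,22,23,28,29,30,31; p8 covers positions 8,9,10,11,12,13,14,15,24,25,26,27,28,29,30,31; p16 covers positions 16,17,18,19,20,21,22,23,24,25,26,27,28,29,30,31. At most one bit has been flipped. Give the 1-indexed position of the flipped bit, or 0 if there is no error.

s1: b1⊕b3⊕b5⊕b7⊕b9⊕b11⊕b13⊕b15⊕b17⊕b19⊕b21⊕b23⊕b25⊕b27⊕b29⊕b31 = 0⊕1⊕1⊕1⊕1⊕1⊕1⊕0⊕1⊕1⊕1⊕1⊕1⊕1⊕1⊕0 = 1
s2: b2⊕b3⊕b6⊕b7⊕b10⊕b11⊕b14⊕b15⊕b18⊕b19⊕b22⊕b23⊕b26⊕b27⊕b30⊕b31 = 1⊕1⊕1⊕1⊕0⊕1⊕1⊕0⊕1⊕1⊕0⊕1⊕0⊕1⊕1⊕0 = 1
s4: b4⊕b5⊕b6⊕b7⊕b12⊕b13⊕b14⊕b15⊕b20⊕b21⊕b22⊕b23⊕b28⊕b29⊕b30⊕b31 = 1⊕1⊕1⊕1⊕1⊕1⊕1⊕0⊕0⊕1⊕0⊕1⊕1⊕1⊕1⊕0 = 0
s8: b8⊕b9⊕b10⊕b11⊕b12⊕b13⊕b14⊕b15⊕b24⊕b25⊕b26⊕b27⊕b28⊕b29⊕b30⊕b31 = 0⊕1⊕0⊕1⊕1⊕1⊕1⊕0⊕0⊕1⊕0⊕1⊕1⊕1⊕1⊕0 = 0
s16: b16⊕b17⊕b18⊕b19⊕b20⊕b21⊕b22⊕b23⊕b24⊕b25⊕b26⊕b27⊕b28⊕b29⊕b30⊕b31 = 1⊕1⊕1⊕1⊕0⊕1⊕0⊕1⊕0⊕1⊕0⊕1⊕1⊕1⊕1⊕0 = 1
Syndrome (s16...s1) = 10011 → position 19.

19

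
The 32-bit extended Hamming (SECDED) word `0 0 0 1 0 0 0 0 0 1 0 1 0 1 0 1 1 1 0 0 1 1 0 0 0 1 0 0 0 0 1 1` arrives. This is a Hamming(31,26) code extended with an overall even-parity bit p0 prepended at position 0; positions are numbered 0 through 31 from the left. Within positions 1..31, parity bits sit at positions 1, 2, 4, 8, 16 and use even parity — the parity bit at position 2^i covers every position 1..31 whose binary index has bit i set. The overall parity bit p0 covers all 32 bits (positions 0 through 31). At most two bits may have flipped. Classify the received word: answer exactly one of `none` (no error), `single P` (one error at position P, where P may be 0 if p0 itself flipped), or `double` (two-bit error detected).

s1: b1⊕b3⊕b5⊕b7⊕b9⊕b11⊕b13⊕b15⊕b17⊕b19⊕b21⊕b23⊕b25⊕b27⊕b29⊕b31 = 0⊕1⊕0⊕0⊕1⊕1⊕1⊕1⊕1⊕0⊕1⊕0⊕1⊕0⊕0⊕1 = 1
s2: b2⊕b3⊕b6⊕b7⊕b10⊕b11⊕b14⊕b15⊕b18⊕b19⊕b22⊕b23⊕b26⊕b27⊕b30⊕b31 = 0⊕1⊕0⊕0⊕0⊕1⊕0⊕1⊕0⊕0⊕0⊕0⊕0⊕0⊕1⊕1 = 1
s4: b4⊕b5⊕b6⊕b7⊕b12⊕b13⊕b14⊕b15⊕b20⊕b21⊕b22⊕b23⊕b28⊕b29⊕b30⊕b31 = 0⊕0⊕0⊕0⊕0⊕1⊕0⊕1⊕1⊕1⊕0⊕0⊕0⊕0⊕1⊕1 = 0
s8: b8⊕b9⊕b10⊕b11⊕b12⊕b13⊕b14⊕b15⊕b24⊕b25⊕b26⊕b27⊕b28⊕b29⊕b30⊕b31 = 0⊕1⊕0⊕1⊕0⊕1⊕0⊕1⊕0⊕1⊕0⊕0⊕0⊕0⊕1⊕1 = 1
s16: b16⊕b17⊕b18⊕b19⊕b20⊕b21⊕b22⊕b23⊕b24⊕b25⊕b26⊕b27⊕b28⊕b29⊕b30⊕b31 = 1⊕1⊕0⊕0⊕1⊕1⊕0⊕0⊕0⊕1⊕0⊕0⊕0⊕0⊕1⊕1 = 1
Syndrome (s16...s1) = 11011 → position 27.
Overall parity (XOR of all 32 bits, including p0): 0⊕0⊕0⊕1⊕0⊕0⊕0⊕0⊕0⊕1⊕0⊕1⊕0⊕1⊕0⊕1⊕1⊕1⊕0⊕0⊕1⊕1⊕0⊕0⊕0⊕1⊕0⊕0⊕0⊕0⊕1⊕1 = 0
Overall=0, syndrome position=27 → double-bit error detected (uncorrectable).

double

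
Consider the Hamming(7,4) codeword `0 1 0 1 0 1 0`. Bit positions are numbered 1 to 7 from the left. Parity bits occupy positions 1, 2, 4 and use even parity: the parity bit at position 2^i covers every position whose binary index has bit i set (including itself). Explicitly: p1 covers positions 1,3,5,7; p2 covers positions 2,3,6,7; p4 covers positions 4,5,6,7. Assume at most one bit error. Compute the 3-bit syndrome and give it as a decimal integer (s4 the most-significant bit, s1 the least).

s1: b1⊕b3⊕b5⊕b7 = 0⊕0⊕0⊕0 = 0
s2: b2⊕b3⊕b6⊕b7 = 1⊕0⊕1⊕0 = 0
s4: b4⊕b5⊕b6⊕b7 = 1⊕0⊕1⊕0 = 0
Syndrome (s4...s1) = 000 → position 0 (no error).

0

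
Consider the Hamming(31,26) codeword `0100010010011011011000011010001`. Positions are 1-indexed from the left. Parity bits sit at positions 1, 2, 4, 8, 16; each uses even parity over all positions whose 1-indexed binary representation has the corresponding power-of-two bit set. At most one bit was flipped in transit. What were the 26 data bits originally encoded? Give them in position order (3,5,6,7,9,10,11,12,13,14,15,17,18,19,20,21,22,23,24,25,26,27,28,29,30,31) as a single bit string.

s1: b1⊕b3⊕b5⊕b7⊕b9⊕b11⊕b13⊕b15⊕b17⊕b19⊕b21⊕b23⊕b25⊕b27⊕b29⊕b31 = 0⊕0⊕0⊕0⊕1⊕0⊕1⊕1⊕0⊕1⊕0⊕0⊕1⊕1⊕0⊕1 = 1
s2: b2⊕b3⊕b6⊕b7⊕b10⊕b11⊕b14⊕b15⊕b18⊕b19⊕b22⊕b23⊕b26⊕b27⊕b30⊕b31 = 1⊕0⊕1⊕0⊕0⊕0⊕0⊕1⊕1⊕1⊕0⊕0⊕0⊕1⊕0⊕1 = 1
s4: b4⊕b5⊕b6⊕b7⊕b12⊕b13⊕b14⊕b15⊕b20⊕b21⊕b22⊕b23⊕b28⊕b29⊕b30⊕b31 = 0⊕0⊕1⊕0⊕1⊕1⊕0⊕1⊕0⊕0⊕0⊕0⊕0⊕0⊕0⊕1 = 1
s8: b8⊕b9⊕b10⊕b11⊕b12⊕b13⊕b14⊕b15⊕b24⊕b25⊕b26⊕b27⊕b28⊕b29⊕b30⊕b31 = 0⊕1⊕0⊕0⊕1⊕1⊕0⊕1⊕1⊕1⊕0⊕1⊕0⊕0⊕0⊕1 = 0
s16: b16⊕b17⊕b18⊕b19⊕b20⊕b21⊕b22⊕b23⊕b24⊕b25⊕b26⊕b27⊕b28⊕b29⊕b30⊕b31 = 1⊕0⊕1⊕1⊕0⊕0⊕0⊕0⊕1⊕1⊕0⊕1⊕0⊕0⊕0⊕1 = 1
Syndrome (s16...s1) = 10111 → position 23.
Flip bit 23: corrected codeword = 0100010010011011011000111010001
Data bits at positions 3,5,6,7,9,10,11,12,13,14,15,17,18,19,20,21,22,23,24,25,26,27,28,29,30,31: 00101001101011000111010001

00101001101011000111010001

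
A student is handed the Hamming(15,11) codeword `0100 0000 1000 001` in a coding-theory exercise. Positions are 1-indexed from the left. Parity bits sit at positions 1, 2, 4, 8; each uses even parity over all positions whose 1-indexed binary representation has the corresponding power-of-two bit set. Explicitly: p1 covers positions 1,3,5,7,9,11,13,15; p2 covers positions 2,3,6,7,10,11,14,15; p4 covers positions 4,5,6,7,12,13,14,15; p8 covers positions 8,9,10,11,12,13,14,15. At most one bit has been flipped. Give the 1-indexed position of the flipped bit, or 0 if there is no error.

4

s1: b1⊕b3⊕b5⊕b7⊕b9⊕b11⊕b13⊕b15 = 0⊕0⊕0⊕0⊕1⊕0⊕0⊕1 = 0
s2: b2⊕b3⊕b6⊕b7⊕b10⊕b11⊕b14⊕b15 = 1⊕0⊕0⊕0⊕0⊕0⊕0⊕1 = 0
s4: b4⊕b5⊕b6⊕b7⊕b12⊕b13⊕b14⊕b15 = 0⊕0⊕0⊕0⊕0⊕0⊕0⊕1 = 1
s8: b8⊕b9⊕b10⊕b11⊕b12⊕b13⊕b14⊕b15 = 0⊕1⊕0⊕0⊕0⊕0⊕0⊕1 = 0
Syndrome (s8...s1) = 0100 → position 4.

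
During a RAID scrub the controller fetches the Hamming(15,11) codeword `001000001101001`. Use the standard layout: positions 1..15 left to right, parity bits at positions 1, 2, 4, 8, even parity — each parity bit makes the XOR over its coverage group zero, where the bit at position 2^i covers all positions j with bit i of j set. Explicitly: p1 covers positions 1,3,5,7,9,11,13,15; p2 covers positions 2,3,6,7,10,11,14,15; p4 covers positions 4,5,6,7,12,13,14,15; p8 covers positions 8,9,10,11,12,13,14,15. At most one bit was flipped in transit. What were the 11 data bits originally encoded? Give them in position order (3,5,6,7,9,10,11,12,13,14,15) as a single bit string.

s1: b1⊕b3⊕b5⊕b7⊕b9⊕b11⊕b13⊕b15 = 0⊕1⊕0⊕0⊕1⊕0⊕0⊕1 = 1
s2: b2⊕b3⊕b6⊕b7⊕b10⊕b11⊕b14⊕b15 = 0⊕1⊕0⊕0⊕1⊕0⊕0⊕1 = 1
s4: b4⊕b5⊕b6⊕b7⊕b12⊕b13⊕b14⊕b15 = 0⊕0⊕0⊕0⊕1⊕0⊕0⊕1 = 0
s8: b8⊕b9⊕b10⊕b11⊕b12⊕b13⊕b14⊕b15 = 0⊕1⊕1⊕0⊕1⊕0⊕0⊕1 = 0
Syndrome (s8...s1) = 0011 → position 3.
Flip bit 3: corrected codeword = 000000001101001
Data bits at positions 3,5,6,7,9,10,11,12,13,14,15: 00001101001

00001101001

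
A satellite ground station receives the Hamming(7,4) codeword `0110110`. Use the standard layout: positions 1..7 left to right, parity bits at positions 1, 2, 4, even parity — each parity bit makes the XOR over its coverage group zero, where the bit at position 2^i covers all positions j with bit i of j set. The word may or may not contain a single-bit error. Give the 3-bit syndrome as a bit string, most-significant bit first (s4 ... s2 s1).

010

s1: b1⊕b3⊕b5⊕b7 = 0⊕1⊕1⊕0 = 0
s2: b2⊕b3⊕b6⊕b7 = 1⊕1⊕1⊕0 = 1
s4: b4⊕b5⊕b6⊕b7 = 0⊕1⊕1⊕0 = 0
Syndrome (s4...s1) = 010 → position 2.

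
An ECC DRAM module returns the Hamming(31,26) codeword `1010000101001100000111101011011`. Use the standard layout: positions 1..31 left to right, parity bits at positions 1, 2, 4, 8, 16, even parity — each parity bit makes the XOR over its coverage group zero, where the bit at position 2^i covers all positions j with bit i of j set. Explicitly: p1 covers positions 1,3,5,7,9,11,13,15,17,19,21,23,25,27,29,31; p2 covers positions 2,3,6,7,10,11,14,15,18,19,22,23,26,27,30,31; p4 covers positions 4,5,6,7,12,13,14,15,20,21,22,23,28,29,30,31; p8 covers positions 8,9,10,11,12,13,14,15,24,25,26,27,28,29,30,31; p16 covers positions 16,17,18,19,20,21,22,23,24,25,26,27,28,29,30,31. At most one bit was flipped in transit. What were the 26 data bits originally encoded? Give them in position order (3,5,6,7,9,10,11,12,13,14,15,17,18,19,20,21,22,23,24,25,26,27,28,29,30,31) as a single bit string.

s1: b1⊕b3⊕b5⊕b7⊕b9⊕b11⊕b13⊕b15⊕b17⊕b19⊕b21⊕b23⊕b25⊕b27⊕b29⊕b31 = 1⊕1⊕0⊕0⊕0⊕0⊕1⊕0⊕0⊕0⊕1⊕1⊕1⊕1⊕0⊕1 = 0
s2: b2⊕b3⊕b6⊕b7⊕b10⊕b11⊕b14⊕b15⊕b18⊕b19⊕b22⊕b23⊕b26⊕b27⊕b30⊕b31 = 0⊕1⊕0⊕0⊕1⊕0⊕1⊕0⊕0⊕0⊕1⊕1⊕0⊕1⊕1⊕1 = 0
s4: b4⊕b5⊕b6⊕b7⊕b12⊕b13⊕b14⊕b15⊕b20⊕b21⊕b22⊕b23⊕b28⊕b29⊕b30⊕b31 = 0⊕0⊕0⊕0⊕0⊕1⊕1⊕0⊕1⊕1⊕1⊕1⊕1⊕0⊕1⊕1 = 1
s8: b8⊕b9⊕b10⊕b11⊕b12⊕b13⊕b14⊕b15⊕b24⊕b25⊕b26⊕b27⊕b28⊕b29⊕b30⊕b31 = 1⊕0⊕1⊕0⊕0⊕1⊕1⊕0⊕0⊕1⊕0⊕1⊕1⊕0⊕1⊕1 = 1
s16: b16⊕b17⊕b18⊕b19⊕b20⊕b21⊕b22⊕b23⊕b24⊕b25⊕b26⊕b27⊕b28⊕b29⊕b30⊕b31 = 0⊕0⊕0⊕0⊕1⊕1⊕1⊕1⊕0⊕1⊕0⊕1⊕1⊕0⊕1⊕1 = 1
Syndrome (s16...s1) = 11100 → position 28.
Flip bit 28: corrected codeword = 1010000101001100000111101010011
Data bits at positions 3,5,6,7,9,10,11,12,13,14,15,17,18,19,20,21,22,23,24,25,26,27,28,29,30,31: 10000100110000111101010011

10000100110000111101010011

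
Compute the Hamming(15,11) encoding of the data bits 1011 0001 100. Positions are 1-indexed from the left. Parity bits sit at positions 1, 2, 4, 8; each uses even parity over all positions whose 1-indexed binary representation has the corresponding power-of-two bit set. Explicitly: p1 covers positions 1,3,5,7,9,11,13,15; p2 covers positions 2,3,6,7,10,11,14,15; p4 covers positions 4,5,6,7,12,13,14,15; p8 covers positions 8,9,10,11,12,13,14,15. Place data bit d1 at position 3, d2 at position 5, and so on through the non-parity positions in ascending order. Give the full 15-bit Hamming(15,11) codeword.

111001100001100

Place data bits at non-power-of-two positions: b3=1, b5=0, b6=1, b7=1, b9=0, b10=0, b11=0, b12=1, b13=1, b14=0, b15=0.
p1 = XOR of data positions {3,5,7,9,11,13,15} = 1⊕0⊕1⊕0⊕0⊕1⊕0 = 1
p2 = XOR of data positions {3,6,7,10,11,14,15} = 1⊕1⊕1⊕0⊕0⊕0⊕0 = 1
p4 = XOR of data positions {5,6,7,12,13,14,15} = 0⊕1⊕1⊕1⊕1⊕0⊕0 = 0
p8 = XOR of data positions {9,10,11,12,13,14,15} = 0⊕0⊕0⊕1⊕1⊕0⊕0 = 0
Codeword b1..b15 = 111001100001100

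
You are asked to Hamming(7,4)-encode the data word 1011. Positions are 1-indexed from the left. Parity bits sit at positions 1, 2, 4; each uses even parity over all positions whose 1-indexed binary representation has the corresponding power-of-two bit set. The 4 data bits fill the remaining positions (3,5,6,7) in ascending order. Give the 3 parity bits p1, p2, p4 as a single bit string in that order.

010

Place data bits at non-power-of-two positions: b3=1, b5=0, b6=1, b7=1.
p1 = XOR of data positions {3,5,7} = 1⊕0⊕1 = 0
p2 = XOR of data positions {3,6,7} = 1⊕1⊕1 = 1
p4 = XOR of data positions {5,6,7} = 0⊕1⊕1 = 0
Parity bits p1,p2,p4 = 010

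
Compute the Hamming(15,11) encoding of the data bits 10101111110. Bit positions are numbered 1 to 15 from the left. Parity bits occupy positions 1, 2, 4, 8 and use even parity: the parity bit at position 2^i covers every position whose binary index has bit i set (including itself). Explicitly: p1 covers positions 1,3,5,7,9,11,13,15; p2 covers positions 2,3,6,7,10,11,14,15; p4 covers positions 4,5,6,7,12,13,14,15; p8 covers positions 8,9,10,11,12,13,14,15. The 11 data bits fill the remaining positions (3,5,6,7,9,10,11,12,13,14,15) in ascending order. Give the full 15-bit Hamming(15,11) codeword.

Place data bits at non-power-of-two positions: b3=1, b5=0, b6=1, b7=0, b9=1, b10=1, b11=1, b12=1, b13=1, b14=1, b15=0.
p1 = XOR of data positions {3,5,7,9,11,13,15} = 1⊕0⊕0⊕1⊕1⊕1⊕0 = 0
p2 = XOR of data positions {3,6,7,10,11,14,15} = 1⊕1⊕0⊕1⊕1⊕1⊕0 = 1
p4 = XOR of data positions {5,6,7,12,13,14,15} = 0⊕1⊕0⊕1⊕1⊕1⊕0 = 0
p8 = XOR of data positions {9,10,11,12,13,14,15} = 1⊕1⊕1⊕1⊕1⊕1⊕0 = 0
Codeword b1..b15 = 011001001111110

011001001111110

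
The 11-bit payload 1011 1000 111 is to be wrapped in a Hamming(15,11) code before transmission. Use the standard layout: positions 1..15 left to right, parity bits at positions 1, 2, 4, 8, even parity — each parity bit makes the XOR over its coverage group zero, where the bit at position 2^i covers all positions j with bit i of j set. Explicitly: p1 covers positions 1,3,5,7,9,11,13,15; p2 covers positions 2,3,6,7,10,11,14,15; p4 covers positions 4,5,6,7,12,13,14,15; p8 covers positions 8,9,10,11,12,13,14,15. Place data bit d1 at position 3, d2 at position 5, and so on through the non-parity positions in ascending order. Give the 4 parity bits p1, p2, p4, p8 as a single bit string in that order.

1110

Place data bits at non-power-of-two positions: b3=1, b5=0, b6=1, b7=1, b9=1, b10=0, b11=0, b12=0, b13=1, b14=1, b15=1.
p1 = XOR of data positions {3,5,7,9,11,13,15} = 1⊕0⊕1⊕1⊕0⊕1⊕1 = 1
p2 = XOR of data positions {3,6,7,10,11,14,15} = 1⊕1⊕1⊕0⊕0⊕1⊕1 = 1
p4 = XOR of data positions {5,6,7,12,13,14,15} = 0⊕1⊕1⊕0⊕1⊕1⊕1 = 1
p8 = XOR of data positions {9,10,11,12,13,14,15} = 1⊕0⊕0⊕0⊕1⊕1⊕1 = 0
Parity bits p1,p2,p4,p8 = 1110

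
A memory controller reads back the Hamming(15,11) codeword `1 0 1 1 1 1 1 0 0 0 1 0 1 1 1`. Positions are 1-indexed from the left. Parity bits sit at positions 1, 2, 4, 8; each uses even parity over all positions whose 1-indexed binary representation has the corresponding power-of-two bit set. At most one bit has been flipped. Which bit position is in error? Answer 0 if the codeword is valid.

s1: b1⊕b3⊕b5⊕b7⊕b9⊕b11⊕b13⊕b15 = 1⊕1⊕1⊕1⊕0⊕1⊕1⊕1 = 1
s2: b2⊕b3⊕b6⊕b7⊕b10⊕b11⊕b14⊕b15 = 0⊕1⊕1⊕1⊕0⊕1⊕1⊕1 = 0
s4: b4⊕b5⊕b6⊕b7⊕b12⊕b13⊕b14⊕b15 = 1⊕1⊕1⊕1⊕0⊕1⊕1⊕1 = 1
s8: b8⊕b9⊕b10⊕b11⊕b12⊕b13⊕b14⊕b15 = 0⊕0⊕0⊕1⊕0⊕1⊕1⊕1 = 0
Syndrome (s8...s1) = 0101 → position 5.

5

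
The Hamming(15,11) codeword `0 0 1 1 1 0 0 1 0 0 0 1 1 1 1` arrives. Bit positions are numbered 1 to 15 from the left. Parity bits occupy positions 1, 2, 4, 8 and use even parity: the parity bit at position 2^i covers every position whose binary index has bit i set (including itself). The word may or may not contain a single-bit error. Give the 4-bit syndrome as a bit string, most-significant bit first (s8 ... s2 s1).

1010

s1: b1⊕b3⊕b5⊕b7⊕b9⊕b11⊕b13⊕b15 = 0⊕1⊕1⊕0⊕0⊕0⊕1⊕1 = 0
s2: b2⊕b3⊕b6⊕b7⊕b10⊕b11⊕b14⊕b15 = 0⊕1⊕0⊕0⊕0⊕0⊕1⊕1 = 1
s4: b4⊕b5⊕b6⊕b7⊕b12⊕b13⊕b14⊕b15 = 1⊕1⊕0⊕0⊕1⊕1⊕1⊕1 = 0
s8: b8⊕b9⊕b10⊕b11⊕b12⊕b13⊕b14⊕b15 = 1⊕0⊕0⊕0⊕1⊕1⊕1⊕1 = 1
Syndrome (s8...s1) = 1010 → position 10.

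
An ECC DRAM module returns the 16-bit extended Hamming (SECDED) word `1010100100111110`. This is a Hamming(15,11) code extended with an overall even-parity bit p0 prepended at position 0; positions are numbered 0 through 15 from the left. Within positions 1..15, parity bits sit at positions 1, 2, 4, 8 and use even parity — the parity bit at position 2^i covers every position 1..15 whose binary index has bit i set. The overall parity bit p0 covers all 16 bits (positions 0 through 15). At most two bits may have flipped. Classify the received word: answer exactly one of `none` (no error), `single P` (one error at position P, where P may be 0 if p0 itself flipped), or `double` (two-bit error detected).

single 15

s1: b1⊕b3⊕b5⊕b7⊕b9⊕b11⊕b13⊕b15 = 0⊕0⊕0⊕1⊕0⊕1⊕1⊕0 = 1
s2: b2⊕b3⊕b6⊕b7⊕b10⊕b11⊕b14⊕b15 = 1⊕0⊕0⊕1⊕1⊕1⊕1⊕0 = 1
s4: b4⊕b5⊕b6⊕b7⊕b12⊕b13⊕b14⊕b15 = 1⊕0⊕0⊕1⊕1⊕1⊕1⊕0 = 1
s8: b8⊕b9⊕b10⊕b11⊕b12⊕b13⊕b14⊕b15 = 0⊕0⊕1⊕1⊕1⊕1⊕1⊕0 = 1
Syndrome (s8...s1) = 1111 → position 15.
Overall parity (XOR of all 16 bits, including p0): 1⊕0⊕1⊕0⊕1⊕0⊕0⊕1⊕0⊕0⊕1⊕1⊕1⊕1⊕1⊕0 = 1
Overall=1, syndrome position=15 → single-bit error at position 15.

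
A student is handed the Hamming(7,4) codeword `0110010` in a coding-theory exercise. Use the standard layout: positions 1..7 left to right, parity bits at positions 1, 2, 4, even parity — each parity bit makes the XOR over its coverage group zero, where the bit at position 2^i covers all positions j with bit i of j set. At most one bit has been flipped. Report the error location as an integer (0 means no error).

7

s1: b1⊕b3⊕b5⊕b7 = 0⊕1⊕0⊕0 = 1
s2: b2⊕b3⊕b6⊕b7 = 1⊕1⊕1⊕0 = 1
s4: b4⊕b5⊕b6⊕b7 = 0⊕0⊕1⊕0 = 1
Syndrome (s4...s1) = 111 → position 7.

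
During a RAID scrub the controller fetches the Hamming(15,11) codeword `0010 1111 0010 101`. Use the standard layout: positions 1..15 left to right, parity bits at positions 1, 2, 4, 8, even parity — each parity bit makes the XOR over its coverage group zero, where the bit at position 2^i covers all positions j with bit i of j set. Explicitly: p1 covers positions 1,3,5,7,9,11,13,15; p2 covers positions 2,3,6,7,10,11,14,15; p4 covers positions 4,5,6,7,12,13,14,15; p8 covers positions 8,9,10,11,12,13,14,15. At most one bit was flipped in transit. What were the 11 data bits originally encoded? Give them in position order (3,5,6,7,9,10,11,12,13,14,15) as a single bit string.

11010010101

s1: b1⊕b3⊕b5⊕b7⊕b9⊕b11⊕b13⊕b15 = 0⊕1⊕1⊕1⊕0⊕1⊕1⊕1 = 0
s2: b2⊕b3⊕b6⊕b7⊕b10⊕b11⊕b14⊕b15 = 0⊕1⊕1⊕1⊕0⊕1⊕0⊕1 = 1
s4: b4⊕b5⊕b6⊕b7⊕b12⊕b13⊕b14⊕b15 = 0⊕1⊕1⊕1⊕0⊕1⊕0⊕1 = 1
s8: b8⊕b9⊕b10⊕b11⊕b12⊕b13⊕b14⊕b15 = 1⊕0⊕0⊕1⊕0⊕1⊕0⊕1 = 0
Syndrome (s8...s1) = 0110 → position 6.
Flip bit 6: corrected codeword = 001010110010101
Data bits at positions 3,5,6,7,9,10,11,12,13,14,15: 11010010101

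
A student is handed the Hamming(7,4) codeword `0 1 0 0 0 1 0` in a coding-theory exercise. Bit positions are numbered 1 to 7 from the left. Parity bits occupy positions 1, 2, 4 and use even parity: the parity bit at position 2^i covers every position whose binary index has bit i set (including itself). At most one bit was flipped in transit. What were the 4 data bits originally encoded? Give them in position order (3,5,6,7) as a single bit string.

s1: b1⊕b3⊕b5⊕b7 = 0⊕0⊕0⊕0 = 0
s2: b2⊕b3⊕b6⊕b7 = 1⊕0⊕1⊕0 = 0
s4: b4⊕b5⊕b6⊕b7 = 0⊕0⊕1⊕0 = 1
Syndrome (s4...s1) = 100 → position 4.
Flip bit 4: corrected codeword = 0101010
Data bits at positions 3,5,6,7: 0010

0010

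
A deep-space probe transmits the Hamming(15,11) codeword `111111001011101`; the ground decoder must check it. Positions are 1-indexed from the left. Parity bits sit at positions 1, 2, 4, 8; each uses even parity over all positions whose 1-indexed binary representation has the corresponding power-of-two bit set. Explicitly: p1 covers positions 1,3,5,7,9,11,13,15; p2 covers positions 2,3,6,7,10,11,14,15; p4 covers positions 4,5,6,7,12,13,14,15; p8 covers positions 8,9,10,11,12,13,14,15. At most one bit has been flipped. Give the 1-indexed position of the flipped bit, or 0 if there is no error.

s1: b1⊕b3⊕b5⊕b7⊕b9⊕b11⊕b13⊕b15 = 1⊕1⊕1⊕0⊕1⊕1⊕1⊕1 = 1
s2: b2⊕b3⊕b6⊕b7⊕b10⊕b11⊕b14⊕b15 = 1⊕1⊕1⊕0⊕0⊕1⊕0⊕1 = 1
s4: b4⊕b5⊕b6⊕b7⊕b12⊕b13⊕b14⊕b15 = 1⊕1⊕1⊕0⊕1⊕1⊕0⊕1 = 0
s8: b8⊕b9⊕b10⊕b11⊕b12⊕b13⊕b14⊕b15 = 0⊕1⊕0⊕1⊕1⊕1⊕0⊕1 = 1
Syndrome (s8...s1) = 1011 → position 11.

11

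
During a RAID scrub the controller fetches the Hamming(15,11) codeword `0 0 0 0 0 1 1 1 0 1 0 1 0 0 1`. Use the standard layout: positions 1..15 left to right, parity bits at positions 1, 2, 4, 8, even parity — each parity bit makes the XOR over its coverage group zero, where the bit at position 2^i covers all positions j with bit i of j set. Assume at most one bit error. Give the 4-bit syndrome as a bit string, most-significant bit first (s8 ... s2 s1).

s1: b1⊕b3⊕b5⊕b7⊕b9⊕b11⊕b13⊕b15 = 0⊕0⊕0⊕1⊕0⊕0⊕0⊕1 = 0
s2: b2⊕b3⊕b6⊕b7⊕b10⊕b11⊕b14⊕b15 = 0⊕0⊕1⊕1⊕1⊕0⊕0⊕1 = 0
s4: b4⊕b5⊕b6⊕b7⊕b12⊕b13⊕b14⊕b15 = 0⊕0⊕1⊕1⊕1⊕0⊕0⊕1 = 0
s8: b8⊕b9⊕b10⊕b11⊕b12⊕b13⊕b14⊕b15 = 1⊕0⊕1⊕0⊕1⊕0⊕0⊕1 = 0
Syndrome (s8...s1) = 0000 → position 0 (no error).

0000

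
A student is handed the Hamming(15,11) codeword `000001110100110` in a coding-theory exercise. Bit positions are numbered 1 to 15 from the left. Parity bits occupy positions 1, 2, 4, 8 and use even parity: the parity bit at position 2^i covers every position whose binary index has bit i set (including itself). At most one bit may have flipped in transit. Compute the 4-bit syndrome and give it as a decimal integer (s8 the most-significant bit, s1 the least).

0

s1: b1⊕b3⊕b5⊕b7⊕b9⊕b11⊕b13⊕b15 = 0⊕0⊕0⊕1⊕0⊕0⊕1⊕0 = 0
s2: b2⊕b3⊕b6⊕b7⊕b10⊕b11⊕b14⊕b15 = 0⊕0⊕1⊕1⊕1⊕0⊕1⊕0 = 0
s4: b4⊕b5⊕b6⊕b7⊕b12⊕b13⊕b14⊕b15 = 0⊕0⊕1⊕1⊕0⊕1⊕1⊕0 = 0
s8: b8⊕b9⊕b10⊕b11⊕b12⊕b13⊕b14⊕b15 = 1⊕0⊕1⊕0⊕0⊕1⊕1⊕0 = 0
Syndrome (s8...s1) = 0000 → position 0 (no error).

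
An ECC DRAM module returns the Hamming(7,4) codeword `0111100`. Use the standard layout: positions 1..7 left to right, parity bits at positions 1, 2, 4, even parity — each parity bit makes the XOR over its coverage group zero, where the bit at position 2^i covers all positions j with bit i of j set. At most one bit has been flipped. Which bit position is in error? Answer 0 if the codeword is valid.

0

s1: b1⊕b3⊕b5⊕b7 = 0⊕1⊕1⊕0 = 0
s2: b2⊕b3⊕b6⊕b7 = 1⊕1⊕0⊕0 = 0
s4: b4⊕b5⊕b6⊕b7 = 1⊕1⊕0⊕0 = 0
Syndrome (s4...s1) = 000 → position 0 (no error).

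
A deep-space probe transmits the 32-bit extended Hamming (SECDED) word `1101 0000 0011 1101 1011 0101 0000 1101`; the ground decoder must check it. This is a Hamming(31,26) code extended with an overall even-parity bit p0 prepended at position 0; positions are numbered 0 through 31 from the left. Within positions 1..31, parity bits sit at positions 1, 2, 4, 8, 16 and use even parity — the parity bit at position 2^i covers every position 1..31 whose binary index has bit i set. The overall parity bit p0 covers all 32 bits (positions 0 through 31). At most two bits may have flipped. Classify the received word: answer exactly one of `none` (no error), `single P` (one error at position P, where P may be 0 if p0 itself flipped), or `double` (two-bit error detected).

none

s1: b1⊕b3⊕b5⊕b7⊕b9⊕b11⊕b13⊕b15⊕b17⊕b19⊕b21⊕b23⊕b25⊕b27⊕b29⊕b31 = 1⊕1⊕0⊕0⊕0⊕1⊕1⊕1⊕0⊕1⊕1⊕1⊕0⊕0⊕1⊕1 = 0
s2: b2⊕b3⊕b6⊕b7⊕b10⊕b11⊕b14⊕b15⊕b18⊕b19⊕b22⊕b23⊕b26⊕b27⊕b30⊕b31 = 0⊕1⊕0⊕0⊕1⊕1⊕0⊕1⊕1⊕1⊕0⊕1⊕0⊕0⊕0⊕1 = 0
s4: b4⊕b5⊕b6⊕b7⊕b12⊕b13⊕b14⊕b15⊕b20⊕b21⊕b22⊕b23⊕b28⊕b29⊕b30⊕b31 = 0⊕0⊕0⊕0⊕1⊕1⊕0⊕1⊕0⊕1⊕0⊕1⊕1⊕1⊕0⊕1 = 0
s8: b8⊕b9⊕b10⊕b11⊕b12⊕b13⊕b14⊕b15⊕b24⊕b25⊕b26⊕b27⊕b28⊕b29⊕b30⊕b31 = 0⊕0⊕1⊕1⊕1⊕1⊕0⊕1⊕0⊕0⊕0⊕0⊕1⊕1⊕0⊕1 = 0
s16: b16⊕b17⊕b18⊕b19⊕b20⊕b21⊕b22⊕b23⊕b24⊕b25⊕b26⊕b27⊕b28⊕b29⊕b30⊕b31 = 1⊕0⊕1⊕1⊕0⊕1⊕0⊕1⊕0⊕0⊕0⊕0⊕1⊕1⊕0⊕1 = 0
Syndrome (s16...s1) = 00000 → position 0 (no error).
Overall parity (XOR of all 32 bits, including p0): 1⊕1⊕0⊕1⊕0⊕0⊕0⊕0⊕0⊕0⊕1⊕1⊕1⊕1⊕0⊕1⊕1⊕0⊕1⊕1⊕0⊕1⊕0⊕1⊕0⊕0⊕0⊕0⊕1⊕1⊕0⊕1 = 0
Overall=0, syndrome position=0 → no error.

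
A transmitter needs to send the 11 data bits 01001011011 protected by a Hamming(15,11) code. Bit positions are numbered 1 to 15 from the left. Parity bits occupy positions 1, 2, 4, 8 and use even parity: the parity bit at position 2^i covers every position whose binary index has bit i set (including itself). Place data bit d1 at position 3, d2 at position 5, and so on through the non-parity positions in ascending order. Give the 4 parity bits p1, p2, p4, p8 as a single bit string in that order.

0101

Place data bits at non-power-of-two positions: b3=0, b5=1, b6=0, b7=0, b9=1, b10=0, b11=1, b12=1, b13=0, b14=1, b15=1.
p1 = XOR of data positions {3,5,7,9,11,13,15} = 0⊕1⊕0⊕1⊕1⊕0⊕1 = 0
p2 = XOR of data positions {3,6,7,10,11,14,15} = 0⊕0⊕0⊕0⊕1⊕1⊕1 = 1
p4 = XOR of data positions {5,6,7,12,13,14,15} = 1⊕0⊕0⊕1⊕0⊕1⊕1 = 0
p8 = XOR of data positions {9,10,11,12,13,14,15} = 1⊕0⊕1⊕1⊕0⊕1⊕1 = 1
Parity bits p1,p2,p4,p8 = 0101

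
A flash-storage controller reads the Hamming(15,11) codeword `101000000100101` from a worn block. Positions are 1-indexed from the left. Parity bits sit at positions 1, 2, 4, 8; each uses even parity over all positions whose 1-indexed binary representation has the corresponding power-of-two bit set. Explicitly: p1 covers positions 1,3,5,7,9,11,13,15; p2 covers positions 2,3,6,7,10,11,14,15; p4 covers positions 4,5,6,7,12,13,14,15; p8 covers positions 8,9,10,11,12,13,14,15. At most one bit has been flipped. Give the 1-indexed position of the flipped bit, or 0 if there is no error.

s1: b1⊕b3⊕b5⊕b7⊕b9⊕b11⊕b13⊕b15 = 1⊕1⊕0⊕0⊕0⊕0⊕1⊕1 = 0
s2: b2⊕b3⊕b6⊕b7⊕b10⊕b11⊕b14⊕b15 = 0⊕1⊕0⊕0⊕1⊕0⊕0⊕1 = 1
s4: b4⊕b5⊕b6⊕b7⊕b12⊕b13⊕b14⊕b15 = 0⊕0⊕0⊕0⊕0⊕1⊕0⊕1 = 0
s8: b8⊕b9⊕b10⊕b11⊕b12⊕b13⊕b14⊕b15 = 0⊕0⊕1⊕0⊕0⊕1⊕0⊕1 = 1
Syndrome (s8...s1) = 1010 → position 10.

10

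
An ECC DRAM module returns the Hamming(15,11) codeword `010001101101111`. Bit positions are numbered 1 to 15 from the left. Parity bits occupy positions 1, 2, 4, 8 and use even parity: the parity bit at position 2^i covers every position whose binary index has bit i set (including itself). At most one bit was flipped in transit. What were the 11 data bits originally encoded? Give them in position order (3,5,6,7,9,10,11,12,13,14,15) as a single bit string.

s1: b1⊕b3⊕b5⊕b7⊕b9⊕b11⊕b13⊕b15 = 0⊕0⊕0⊕1⊕1⊕0⊕1⊕1 = 0
s2: b2⊕b3⊕b6⊕b7⊕b10⊕b11⊕b14⊕b15 = 1⊕0⊕1⊕1⊕1⊕0⊕1⊕1 = 0
s4: b4⊕b5⊕b6⊕b7⊕b12⊕b13⊕b14⊕b15 = 0⊕0⊕1⊕1⊕1⊕1⊕1⊕1 = 0
s8: b8⊕b9⊕b10⊕b11⊕b12⊕b13⊕b14⊕b15 = 0⊕1⊕1⊕0⊕1⊕1⊕1⊕1 = 0
Syndrome (s8...s1) = 0000 → position 0 (no error).
No correction needed.
Data bits at positions 3,5,6,7,9,10,11,12,13,14,15: 00111101111

00111101111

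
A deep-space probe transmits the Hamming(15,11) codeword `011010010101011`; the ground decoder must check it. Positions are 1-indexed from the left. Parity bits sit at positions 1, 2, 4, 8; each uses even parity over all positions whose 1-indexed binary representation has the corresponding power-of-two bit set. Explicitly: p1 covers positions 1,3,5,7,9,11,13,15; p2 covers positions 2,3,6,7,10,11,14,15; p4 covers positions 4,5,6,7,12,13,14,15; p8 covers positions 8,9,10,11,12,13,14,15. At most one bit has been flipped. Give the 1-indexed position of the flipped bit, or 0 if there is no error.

11

s1: b1⊕b3⊕b5⊕b7⊕b9⊕b11⊕b13⊕b15 = 0⊕1⊕1⊕0⊕0⊕0⊕0⊕1 = 1
s2: b2⊕b3⊕b6⊕b7⊕b10⊕b11⊕b14⊕b15 = 1⊕1⊕0⊕0⊕1⊕0⊕1⊕1 = 1
s4: b4⊕b5⊕b6⊕b7⊕b12⊕b13⊕b14⊕b15 = 0⊕1⊕0⊕0⊕1⊕0⊕1⊕1 = 0
s8: b8⊕b9⊕b10⊕b11⊕b12⊕b13⊕b14⊕b15 = 1⊕0⊕1⊕0⊕1⊕0⊕1⊕1 = 1
Syndrome (s8...s1) = 1011 → position 11.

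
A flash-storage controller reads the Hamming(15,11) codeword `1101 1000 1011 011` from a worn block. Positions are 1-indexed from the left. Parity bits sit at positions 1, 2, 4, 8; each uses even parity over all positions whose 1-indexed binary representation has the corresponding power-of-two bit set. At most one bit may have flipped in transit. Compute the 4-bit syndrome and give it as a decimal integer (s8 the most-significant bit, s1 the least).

s1: b1⊕b3⊕b5⊕b7⊕b9⊕b11⊕b13⊕b15 = 1⊕0⊕1⊕0⊕1⊕1⊕0⊕1 = 1
s2: b2⊕b3⊕b6⊕b7⊕b10⊕b11⊕b14⊕b15 = 1⊕0⊕0⊕0⊕0⊕1⊕1⊕1 = 0
s4: b4⊕b5⊕b6⊕b7⊕b12⊕b13⊕b14⊕b15 = 1⊕1⊕0⊕0⊕1⊕0⊕1⊕1 = 1
s8: b8⊕b9⊕b10⊕b11⊕b12⊕b13⊕b14⊕b15 = 0⊕1⊕0⊕1⊕1⊕0⊕1⊕1 = 1
Syndrome (s8...s1) = 1101 → position 13.

13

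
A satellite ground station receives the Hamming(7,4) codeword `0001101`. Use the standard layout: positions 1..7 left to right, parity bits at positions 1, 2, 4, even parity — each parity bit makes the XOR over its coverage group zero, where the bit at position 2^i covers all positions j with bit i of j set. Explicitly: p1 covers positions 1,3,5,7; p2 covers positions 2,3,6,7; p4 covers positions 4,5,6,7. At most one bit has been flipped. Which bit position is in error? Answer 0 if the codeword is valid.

s1: b1⊕b3⊕b5⊕b7 = 0⊕0⊕1⊕1 = 0
s2: b2⊕b3⊕b6⊕b7 = 0⊕0⊕0⊕1 = 1
s4: b4⊕b5⊕b6⊕b7 = 1⊕1⊕0⊕1 = 1
Syndrome (s4...s1) = 110 → position 6.

6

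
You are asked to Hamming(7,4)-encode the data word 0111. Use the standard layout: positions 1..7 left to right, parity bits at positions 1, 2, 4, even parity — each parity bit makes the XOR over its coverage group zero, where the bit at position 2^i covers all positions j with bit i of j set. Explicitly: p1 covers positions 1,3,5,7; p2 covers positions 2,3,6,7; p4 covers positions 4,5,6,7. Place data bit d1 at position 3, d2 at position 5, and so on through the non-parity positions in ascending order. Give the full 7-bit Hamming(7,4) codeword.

Place data bits at non-power-of-two positions: b3=0, b5=1, b6=1, b7=1.
p1 = XOR of data positions {3,5,7} = 0⊕1⊕1 = 0
p2 = XOR of data positions {3,6,7} = 0⊕1⊕1 = 0
p4 = XOR of data positions {5,6,7} = 1⊕1⊕1 = 1
Codeword b1..b7 = 0001111

0001111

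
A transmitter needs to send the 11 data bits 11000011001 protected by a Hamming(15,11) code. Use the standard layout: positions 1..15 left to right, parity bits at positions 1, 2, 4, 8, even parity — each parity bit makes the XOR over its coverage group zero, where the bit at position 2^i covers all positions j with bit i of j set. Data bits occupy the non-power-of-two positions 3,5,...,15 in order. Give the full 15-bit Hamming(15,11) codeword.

011110010011001

Place data bits at non-power-of-two positions: b3=1, b5=1, b6=0, b7=0, b9=0, b10=0, b11=1, b12=1, b13=0, b14=0, b15=1.
p1 = XOR of data positions {3,5,7,9,11,13,15} = 1⊕1⊕0⊕0⊕1⊕0⊕1 = 0
p2 = XOR of data positions {3,6,7,10,11,14,15} = 1⊕0⊕0⊕0⊕1⊕0⊕1 = 1
p4 = XOR of data positions {5,6,7,12,13,14,15} = 1⊕0⊕0⊕1⊕0⊕0⊕1 = 1
p8 = XOR of data positions {9,10,11,12,13,14,15} = 0⊕0⊕1⊕1⊕0⊕0⊕1 = 1
Codeword b1..b15 = 011110010011001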